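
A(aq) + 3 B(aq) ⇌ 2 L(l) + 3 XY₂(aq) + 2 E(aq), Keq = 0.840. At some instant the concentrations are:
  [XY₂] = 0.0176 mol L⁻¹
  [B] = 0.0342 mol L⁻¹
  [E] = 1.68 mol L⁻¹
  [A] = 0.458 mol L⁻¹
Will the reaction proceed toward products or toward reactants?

(L is a pure liquid — omitted from Q.)
Q = [XY₂]³·[E]² / ([A]·[B]³) = (0.0176)³·(1.68)² / ((0.458)·(0.0342)³) = 0.840
Q = 0.840 = Keq, so the system is already at equilibrium.

no net change (already at equilibrium)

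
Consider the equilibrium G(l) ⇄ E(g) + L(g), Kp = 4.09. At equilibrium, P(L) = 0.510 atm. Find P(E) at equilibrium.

P(E) = 8.02 atm

(G is a pure liquid — omitted from Kp.)
At equilibrium, Kp = P(E)·P(L) = 4.09.
(P(E))·(0.510) = 4.09
P(E) = 8.02 atm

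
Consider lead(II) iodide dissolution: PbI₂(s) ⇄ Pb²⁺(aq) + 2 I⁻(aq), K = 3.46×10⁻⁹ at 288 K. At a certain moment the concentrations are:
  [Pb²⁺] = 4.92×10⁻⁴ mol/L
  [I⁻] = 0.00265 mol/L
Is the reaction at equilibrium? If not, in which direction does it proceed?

(PbI₂ is a pure solid — omitted from Q.)
Q = [Pb²⁺]·[I⁻]² = (4.92×10⁻⁴)·(0.00265)² = 3.46×10⁻⁹
Q = 3.46×10⁻⁹ = K, so the system is already at equilibrium.

at equilibrium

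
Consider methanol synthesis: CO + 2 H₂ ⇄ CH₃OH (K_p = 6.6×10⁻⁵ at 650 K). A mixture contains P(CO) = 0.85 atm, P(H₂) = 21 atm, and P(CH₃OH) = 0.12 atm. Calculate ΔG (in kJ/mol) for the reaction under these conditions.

ΔG = 8.53 kJ/mol

Q_p = P(CH₃OH) / (P(CO)·P(H₂)²) = (0.12) / ((0.85)·(21)²) = 3.20×10⁻⁴
ΔG = RT ln(Q_p/K_p) = (8.314 J mol⁻¹ K⁻¹)(650 K) × ln(3.20×10⁻⁴/6.6×10⁻⁵)
   = (5.404 kJ/mol)(1.579) = 8.53 kJ/mol
ΔG > 0, so the forward reaction is non-spontaneous (proceeds in reverse).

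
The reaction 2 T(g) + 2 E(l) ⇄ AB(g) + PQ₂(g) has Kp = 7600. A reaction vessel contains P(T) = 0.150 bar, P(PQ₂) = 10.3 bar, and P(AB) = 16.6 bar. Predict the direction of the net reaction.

at equilibrium

(E is a pure liquid — omitted from Qp.)
Qp = P(AB)·P(PQ₂) / P(T)² = (16.6)·(10.3) / (0.150)² = 7600
Qp = 7600 = Kp, so the system is already at equilibrium.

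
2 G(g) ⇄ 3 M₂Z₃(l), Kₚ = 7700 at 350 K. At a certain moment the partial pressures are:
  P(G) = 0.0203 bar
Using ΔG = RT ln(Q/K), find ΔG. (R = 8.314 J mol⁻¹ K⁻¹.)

(M₂Z₃ is a pure liquid — omitted from Qₚ.)
Qₚ = 1 / P(G)² = 1 / (0.0203)² = 2430
ΔG = RT ln(Qₚ/Kₚ) = (8.314 J mol⁻¹ K⁻¹)(350 K) × ln(2430/7700)
   = (2.910 kJ/mol)(-1.153) = -3.36 kJ/mol
ΔG < 0, so the forward reaction is spontaneous (proceeds forward).

ΔG = -3.36 kJ/mol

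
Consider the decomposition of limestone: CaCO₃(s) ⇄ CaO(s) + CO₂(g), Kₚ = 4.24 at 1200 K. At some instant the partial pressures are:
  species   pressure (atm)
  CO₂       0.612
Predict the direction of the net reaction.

to the right

(CaCO₃, CaO are pure solids — omitted from Qₚ.)
Qₚ = P(CO₂) = 0.612
Qₚ = 0.612 < Kₚ = 4.24, so the forward reaction proceeds.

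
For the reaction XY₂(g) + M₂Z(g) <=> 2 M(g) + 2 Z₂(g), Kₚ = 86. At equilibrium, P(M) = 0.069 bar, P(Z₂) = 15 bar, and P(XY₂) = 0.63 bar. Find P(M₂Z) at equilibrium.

P(M₂Z) = 0.020 bar

At equilibrium, Kₚ = P(M)²·P(Z₂)² / (P(XY₂)·P(M₂Z)) = 86.
(0.069)²·(15)² / ((0.63)·(P(M₂Z))) = 86
P(M₂Z) = 0.0198 = 0.020 bar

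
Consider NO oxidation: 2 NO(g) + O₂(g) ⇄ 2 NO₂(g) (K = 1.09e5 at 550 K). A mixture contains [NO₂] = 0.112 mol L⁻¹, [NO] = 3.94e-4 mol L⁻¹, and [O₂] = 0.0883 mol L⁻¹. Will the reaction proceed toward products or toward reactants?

toward reactants

Q = [NO₂]² / ([NO]²·[O₂]) = (0.112)² / ((3.94e-4)²·(0.0883)) = 9.15e5
Q = 9.15e5 > K = 1.09e5, so the reverse reaction proceeds.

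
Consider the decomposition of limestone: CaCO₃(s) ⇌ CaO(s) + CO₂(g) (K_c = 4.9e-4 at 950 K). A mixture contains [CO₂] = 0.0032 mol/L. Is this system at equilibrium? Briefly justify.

no; Q > K, reaction proceeds in reverse

(CaCO₃, CaO are pure solids — omitted from Q_c.)
Q_c = [CO₂] = 0.0032
Q_c = 0.0032 > K_c = 4.9e-4: net reverse reaction.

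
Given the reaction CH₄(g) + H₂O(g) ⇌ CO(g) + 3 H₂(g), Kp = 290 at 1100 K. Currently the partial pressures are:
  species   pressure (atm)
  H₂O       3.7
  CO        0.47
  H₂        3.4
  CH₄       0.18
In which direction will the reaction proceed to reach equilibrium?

in the forward direction

Qp = P(CO)·P(H₂)³ / (P(CH₄)·P(H₂O)) = (0.47)·(3.4)³ / ((0.18)·(3.7)) = 28
Qp = 28 < Kp = 290, so the forward reaction proceeds.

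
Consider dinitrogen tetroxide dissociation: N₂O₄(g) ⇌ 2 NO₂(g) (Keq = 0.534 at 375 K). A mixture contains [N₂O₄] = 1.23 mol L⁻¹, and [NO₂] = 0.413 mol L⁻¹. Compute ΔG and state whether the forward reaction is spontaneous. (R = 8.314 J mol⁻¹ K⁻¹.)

Q = [NO₂]² / [N₂O₄] = (0.413)² / (1.23) = 0.139
ΔG = RT ln(Q/Keq) = (8.314 J mol⁻¹ K⁻¹)(375 K) × ln(0.139/0.534)
   = (3.118 kJ/mol)(-1.346) = -4.20 kJ/mol
ΔG < 0, so the forward reaction is spontaneous (proceeds forward).

ΔG = -4.20 kJ/mol; the forward reaction is spontaneous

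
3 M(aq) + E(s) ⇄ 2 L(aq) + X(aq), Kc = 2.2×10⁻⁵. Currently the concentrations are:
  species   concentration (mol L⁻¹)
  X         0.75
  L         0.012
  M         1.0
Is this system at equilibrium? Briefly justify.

(E is a pure solid — omitted from Qc.)
Qc = [L]²·[X] / [M]³ = (0.012)²·(0.75) / (1.0)³ = 1.1×10⁻⁴
Qc = 1.1×10⁻⁴ > Kc = 2.2×10⁻⁵: net reverse reaction.

no; Q > K, reaction proceeds in reverse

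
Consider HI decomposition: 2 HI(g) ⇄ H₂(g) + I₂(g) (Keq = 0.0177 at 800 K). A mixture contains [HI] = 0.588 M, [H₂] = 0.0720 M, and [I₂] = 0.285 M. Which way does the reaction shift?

Q = [H₂]·[I₂] / [HI]² = (0.0720)·(0.285) / (0.588)² = 0.0594
Q = 0.0594 > Keq = 0.0177, so the reverse reaction proceeds.

to the left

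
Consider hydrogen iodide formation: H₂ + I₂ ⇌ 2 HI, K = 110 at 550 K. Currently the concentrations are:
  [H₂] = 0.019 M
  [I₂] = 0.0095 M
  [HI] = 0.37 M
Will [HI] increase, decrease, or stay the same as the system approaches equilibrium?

decrease

Q = [HI]² / ([H₂]·[I₂]) = (0.37)² / ((0.019)·(0.0095)) = 760
Q = 760 > K = 110: net reverse reaction.
HI is a product, so it decreases.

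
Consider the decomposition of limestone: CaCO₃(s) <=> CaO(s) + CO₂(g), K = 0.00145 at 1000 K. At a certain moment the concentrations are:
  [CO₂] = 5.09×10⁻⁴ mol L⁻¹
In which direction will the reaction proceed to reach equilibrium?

(CaCO₃, CaO are pure solids — omitted from Q.)
Q = [CO₂] = 5.09×10⁻⁴
Q = 5.09×10⁻⁴ < K = 0.00145, so the forward reaction proceeds.

to the right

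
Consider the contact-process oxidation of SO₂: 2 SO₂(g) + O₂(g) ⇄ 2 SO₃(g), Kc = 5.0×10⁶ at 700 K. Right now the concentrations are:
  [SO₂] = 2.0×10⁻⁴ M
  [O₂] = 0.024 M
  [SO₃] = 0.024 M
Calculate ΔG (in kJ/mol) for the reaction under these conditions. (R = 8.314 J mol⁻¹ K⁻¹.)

Qc = [SO₃]² / ([SO₂]²·[O₂]) = (0.024)² / ((2.0×10⁻⁴)²·(0.024)) = 6.00×10⁵
ΔG = RT ln(Qc/Kc) = (8.314 J mol⁻¹ K⁻¹)(700 K) × ln(6.00×10⁵/5.0×10⁶)
   = (5.820 kJ/mol)(-2.120) = -12.3 kJ/mol
ΔG < 0, so the forward reaction is spontaneous (proceeds forward).

ΔG = -12.3 kJ/mol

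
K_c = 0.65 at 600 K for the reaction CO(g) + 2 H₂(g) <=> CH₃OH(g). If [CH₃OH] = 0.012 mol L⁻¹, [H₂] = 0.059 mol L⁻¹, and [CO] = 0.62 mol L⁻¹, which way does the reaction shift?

to the left

Q_c = [CH₃OH] / ([CO]·[H₂]²) = (0.012) / ((0.62)·(0.059)²) = 5.6
Q_c = 5.6 > K_c = 0.65, so the reverse reaction proceeds.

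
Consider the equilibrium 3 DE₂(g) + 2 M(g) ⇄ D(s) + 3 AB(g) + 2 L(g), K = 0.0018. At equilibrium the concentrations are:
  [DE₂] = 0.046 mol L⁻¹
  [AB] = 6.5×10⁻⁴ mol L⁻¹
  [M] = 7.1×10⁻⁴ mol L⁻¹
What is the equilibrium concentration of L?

(D is a pure solid — omitted from K.)
At equilibrium, K = [AB]³·[L]² / ([DE₂]³·[M]²) = 0.0018.
(6.5×10⁻⁴)³·([L])² / ((0.046)³·(7.1×10⁻⁴)²) = 0.0018
[L]² = 3.22×10⁻⁴ ⇒ [L] = 0.018 mol L⁻¹

[L] = 0.018 mol L⁻¹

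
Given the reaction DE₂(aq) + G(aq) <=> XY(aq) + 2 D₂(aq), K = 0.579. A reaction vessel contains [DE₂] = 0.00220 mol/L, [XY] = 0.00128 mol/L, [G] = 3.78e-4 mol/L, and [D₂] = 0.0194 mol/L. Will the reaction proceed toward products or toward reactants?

at equilibrium

Q = [XY]·[D₂]² / ([DE₂]·[G]) = (0.00128)·(0.0194)² / ((0.00220)·(3.78e-4)) = 0.579
Q = 0.579 = K, so the system is already at equilibrium.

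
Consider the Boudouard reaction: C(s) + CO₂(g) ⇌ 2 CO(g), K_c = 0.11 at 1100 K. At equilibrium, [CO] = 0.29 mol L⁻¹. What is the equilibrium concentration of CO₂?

[CO₂] = 0.76 mol L⁻¹

(C is a pure solid — omitted from K_c.)
At equilibrium, K_c = [CO]² / [CO₂] = 0.11.
(0.29)² / ([CO₂]) = 0.11
[CO₂] = 0.765 = 0.76 mol L⁻¹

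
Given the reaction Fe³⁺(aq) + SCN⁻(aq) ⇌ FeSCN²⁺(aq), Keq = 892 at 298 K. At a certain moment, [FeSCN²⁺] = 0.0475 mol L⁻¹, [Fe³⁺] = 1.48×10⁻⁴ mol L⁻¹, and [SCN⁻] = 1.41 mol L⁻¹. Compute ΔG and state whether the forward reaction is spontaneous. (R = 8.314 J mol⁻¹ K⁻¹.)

ΔG = -3.38 kJ/mol; the forward reaction is spontaneous

Q = [FeSCN²⁺] / ([Fe³⁺]·[SCN⁻]) = (0.0475) / ((1.48×10⁻⁴)·(1.41)) = 228
ΔG = RT ln(Q/Keq) = (8.314 J mol⁻¹ K⁻¹)(298 K) × ln(228/892)
   = (2.478 kJ/mol)(-1.364) = -3.38 kJ/mol
ΔG < 0, so the forward reaction is spontaneous (proceeds forward).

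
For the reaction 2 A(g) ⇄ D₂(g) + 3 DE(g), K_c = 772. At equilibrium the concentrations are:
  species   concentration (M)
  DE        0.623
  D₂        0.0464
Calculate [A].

At equilibrium, K_c = [D₂]·[DE]³ / [A]² = 772.
(0.0464)·(0.623)³ / ([A])² = 772
[A]² = 1.45e-5 ⇒ [A] = 0.00381 M

[A] = 0.00381 M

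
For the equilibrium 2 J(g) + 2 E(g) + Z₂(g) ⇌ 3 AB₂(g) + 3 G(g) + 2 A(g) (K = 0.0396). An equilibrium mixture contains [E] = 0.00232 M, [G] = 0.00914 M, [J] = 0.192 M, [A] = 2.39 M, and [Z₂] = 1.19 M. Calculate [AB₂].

[AB₂] = 0.129 M

At equilibrium, K = [AB₂]³·[G]³·[A]² / ([J]²·[E]²·[Z₂]) = 0.0396.
([AB₂])³·(0.00914)³·(2.39)² / ((0.192)²·(0.00232)²·(1.19)) = 0.0396
[AB₂]³ = 0.00214 ⇒ [AB₂] = 0.129 M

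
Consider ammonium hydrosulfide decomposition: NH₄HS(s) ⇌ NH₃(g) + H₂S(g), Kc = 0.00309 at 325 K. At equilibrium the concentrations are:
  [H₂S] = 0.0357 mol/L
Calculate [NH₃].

[NH₃] = 0.0866 mol/L

(NH₄HS is a pure solid — omitted from Kc.)
At equilibrium, Kc = [NH₃]·[H₂S] = 0.00309.
([NH₃])·(0.0357) = 0.00309
[NH₃] = 0.0866 mol/L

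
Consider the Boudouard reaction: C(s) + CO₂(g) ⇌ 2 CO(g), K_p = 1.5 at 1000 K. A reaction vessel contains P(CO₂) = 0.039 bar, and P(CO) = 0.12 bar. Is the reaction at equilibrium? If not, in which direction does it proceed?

(C is a pure solid — omitted from Q_p.)
Q_p = P(CO)² / P(CO₂) = (0.12)² / (0.039) = 0.37
Q_p = 0.37 < K_p = 1.5, so the forward reaction proceeds.

toward products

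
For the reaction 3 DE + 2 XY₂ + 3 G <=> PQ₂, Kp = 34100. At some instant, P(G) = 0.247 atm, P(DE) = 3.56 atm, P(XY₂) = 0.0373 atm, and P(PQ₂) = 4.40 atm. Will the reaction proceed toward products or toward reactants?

in the forward direction

Qp = P(PQ₂) / (P(DE)³·P(XY₂)²·P(G)³) = (4.40) / ((3.56)³·(0.0373)²·(0.247)³) = 4650
Qp = 4650 < Kp = 34100, so the forward reaction proceeds.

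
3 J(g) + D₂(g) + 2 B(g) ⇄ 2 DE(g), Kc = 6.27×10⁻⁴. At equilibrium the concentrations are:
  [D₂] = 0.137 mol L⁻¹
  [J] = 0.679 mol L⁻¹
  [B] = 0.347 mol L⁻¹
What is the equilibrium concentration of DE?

[DE] = 0.00180 mol L⁻¹

At equilibrium, Kc = [DE]² / ([J]³·[D₂]·[B]²) = 6.27×10⁻⁴.
([DE])² / ((0.679)³·(0.137)·(0.347)²) = 6.27×10⁻⁴
[DE]² = 3.24×10⁻⁶ ⇒ [DE] = 0.00180 mol L⁻¹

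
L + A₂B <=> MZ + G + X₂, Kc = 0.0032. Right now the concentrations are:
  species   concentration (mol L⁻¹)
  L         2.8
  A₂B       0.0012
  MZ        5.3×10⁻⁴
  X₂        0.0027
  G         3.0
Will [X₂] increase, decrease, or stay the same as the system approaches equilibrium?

Qc = [MZ]·[G]·[X₂] / ([L]·[A₂B]) = (5.3×10⁻⁴)·(3.0)·(0.0027) / ((2.8)·(0.0012)) = 0.0013
Qc = 0.0013 < Kc = 0.0032: net forward reaction.
X₂ is a product, so it increases.

increase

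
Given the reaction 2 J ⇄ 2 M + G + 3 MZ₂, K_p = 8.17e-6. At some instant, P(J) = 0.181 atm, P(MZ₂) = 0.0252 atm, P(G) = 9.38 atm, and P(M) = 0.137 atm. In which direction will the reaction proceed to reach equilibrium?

reverse (toward reactants)

Q_p = P(M)²·P(G)·P(MZ₂)³ / P(J)² = (0.137)²·(9.38)·(0.0252)³ / (0.181)² = 8.60e-5
Q_p = 8.60e-5 > K_p = 8.17e-6, so the reverse reaction proceeds.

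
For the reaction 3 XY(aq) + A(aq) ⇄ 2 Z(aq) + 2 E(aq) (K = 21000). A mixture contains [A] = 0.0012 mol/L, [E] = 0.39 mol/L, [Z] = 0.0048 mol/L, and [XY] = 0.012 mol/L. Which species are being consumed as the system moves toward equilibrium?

XY, A (reactants)

Q = [Z]²·[E]² / ([XY]³·[A]) = (0.0048)²·(0.39)² / ((0.012)³·(0.0012)) = 1700
Q = 1700 < K = 21000: net forward reaction.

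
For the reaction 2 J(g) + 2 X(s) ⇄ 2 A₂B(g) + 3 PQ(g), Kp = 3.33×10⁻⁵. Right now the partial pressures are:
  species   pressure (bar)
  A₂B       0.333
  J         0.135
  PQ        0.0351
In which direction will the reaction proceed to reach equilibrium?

(X is a pure solid — omitted from Qp.)
Qp = P(A₂B)²·P(PQ)³ / P(J)² = (0.333)²·(0.0351)³ / (0.135)² = 2.63×10⁻⁴
Qp = 2.63×10⁻⁴ > Kp = 3.33×10⁻⁵, so the reverse reaction proceeds.

to the left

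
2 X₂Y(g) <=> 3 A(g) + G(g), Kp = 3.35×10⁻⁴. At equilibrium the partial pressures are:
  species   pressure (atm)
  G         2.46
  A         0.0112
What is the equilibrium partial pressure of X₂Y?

At equilibrium, Kp = P(A)³·P(G) / P(X₂Y)² = 3.35×10⁻⁴.
(0.0112)³·(2.46) / (P(X₂Y))² = 3.35×10⁻⁴
P(X₂Y)² = 0.0103 ⇒ P(X₂Y) = 0.102 atm

P(X₂Y) = 0.102 atm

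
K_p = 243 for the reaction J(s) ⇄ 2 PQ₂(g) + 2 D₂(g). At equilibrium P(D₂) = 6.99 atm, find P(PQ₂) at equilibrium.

P(PQ₂) = 2.23 atm

(J is a pure solid — omitted from K_p.)
At equilibrium, K_p = P(PQ₂)²·P(D₂)² = 243.
(P(PQ₂))²·(6.99)² = 243
P(PQ₂)² = 4.97 ⇒ P(PQ₂) = 2.23 atm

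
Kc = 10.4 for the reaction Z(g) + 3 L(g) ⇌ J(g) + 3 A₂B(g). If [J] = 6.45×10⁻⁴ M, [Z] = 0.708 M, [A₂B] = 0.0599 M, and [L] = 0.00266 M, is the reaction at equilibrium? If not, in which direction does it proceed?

at equilibrium

Qc = [J]·[A₂B]³ / ([Z]·[L]³) = (6.45×10⁻⁴)·(0.0599)³ / ((0.708)·(0.00266)³) = 10.4
Qc = 10.4 = Kc, so the system is already at equilibrium.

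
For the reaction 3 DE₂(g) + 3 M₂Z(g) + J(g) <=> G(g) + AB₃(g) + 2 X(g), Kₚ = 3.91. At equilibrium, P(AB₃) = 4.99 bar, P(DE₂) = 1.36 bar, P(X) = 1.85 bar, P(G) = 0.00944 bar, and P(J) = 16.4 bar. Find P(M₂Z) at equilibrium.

P(M₂Z) = 0.100 bar

At equilibrium, Kₚ = P(G)·P(AB₃)·P(X)² / (P(DE₂)³·P(M₂Z)³·P(J)) = 3.91.
(0.00944)·(4.99)·(1.85)² / ((1.36)³·(P(M₂Z))³·(16.4)) = 3.91
P(M₂Z)³ = 9.99×10⁻⁴ ⇒ P(M₂Z) = 0.100 bar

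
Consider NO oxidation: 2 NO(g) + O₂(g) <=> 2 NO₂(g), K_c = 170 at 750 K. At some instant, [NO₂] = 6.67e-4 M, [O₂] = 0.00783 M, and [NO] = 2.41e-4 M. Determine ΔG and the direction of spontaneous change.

Q_c = [NO₂]² / ([NO]²·[O₂]) = (6.67e-4)² / ((2.41e-4)²·(0.00783)) = 978
ΔG = RT ln(Q_c/K_c) = (8.314 J mol⁻¹ K⁻¹)(750 K) × ln(978/170)
   = (6.236 kJ/mol)(1.750) = 10.9 kJ/mol
ΔG > 0, so the forward reaction is non-spontaneous (proceeds in reverse).

ΔG = 10.9 kJ/mol; the forward reaction is non-spontaneous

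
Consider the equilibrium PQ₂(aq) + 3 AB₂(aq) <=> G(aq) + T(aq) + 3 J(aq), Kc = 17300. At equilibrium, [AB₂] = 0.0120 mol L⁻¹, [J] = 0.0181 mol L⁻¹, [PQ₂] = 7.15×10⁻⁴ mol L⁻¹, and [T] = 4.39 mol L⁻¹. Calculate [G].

At equilibrium, Kc = [G]·[T]·[J]³ / ([PQ₂]·[AB₂]³) = 17300.
([G])·(4.39)·(0.0181)³ / ((7.15×10⁻⁴)·(0.0120)³) = 17300
[G] = 0.821 mol L⁻¹

[G] = 0.821 mol L⁻¹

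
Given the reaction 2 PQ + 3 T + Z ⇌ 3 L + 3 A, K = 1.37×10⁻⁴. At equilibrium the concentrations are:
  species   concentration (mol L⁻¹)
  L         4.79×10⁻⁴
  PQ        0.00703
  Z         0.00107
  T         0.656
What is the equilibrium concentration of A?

At equilibrium, K = [L]³·[A]³ / ([PQ]²·[T]³·[Z]) = 1.37×10⁻⁴.
(4.79×10⁻⁴)³·([A])³ / ((0.00703)²·(0.656)³·(0.00107)) = 1.37×10⁻⁴
[A]³ = 0.0186 ⇒ [A] = 0.265 mol L⁻¹

[A] = 0.265 mol L⁻¹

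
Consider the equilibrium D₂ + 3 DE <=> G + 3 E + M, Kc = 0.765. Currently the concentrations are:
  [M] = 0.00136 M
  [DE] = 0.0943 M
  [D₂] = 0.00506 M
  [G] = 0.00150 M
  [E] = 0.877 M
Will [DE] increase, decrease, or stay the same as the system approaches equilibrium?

Qc = [G]·[E]³·[M] / ([D₂]·[DE]³) = (0.00150)·(0.877)³·(0.00136) / ((0.00506)·(0.0943)³) = 0.324
Qc = 0.324 < Kc = 0.765: net forward reaction.
DE is a reactant, so it decreases.

decrease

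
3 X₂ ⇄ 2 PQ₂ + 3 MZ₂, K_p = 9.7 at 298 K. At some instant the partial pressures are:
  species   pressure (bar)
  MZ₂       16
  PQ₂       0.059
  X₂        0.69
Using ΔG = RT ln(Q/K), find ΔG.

ΔG = 3.71 kJ/mol

Q_p = P(PQ₂)²·P(MZ₂)³ / P(X₂)³ = (0.059)²·(16)³ / (0.69)³ = 43.4
ΔG = RT ln(Q_p/K_p) = (8.314 J mol⁻¹ K⁻¹)(298 K) × ln(43.4/9.7)
   = (2.478 kJ/mol)(1.498) = 3.71 kJ/mol
ΔG > 0, so the forward reaction is non-spontaneous (proceeds in reverse).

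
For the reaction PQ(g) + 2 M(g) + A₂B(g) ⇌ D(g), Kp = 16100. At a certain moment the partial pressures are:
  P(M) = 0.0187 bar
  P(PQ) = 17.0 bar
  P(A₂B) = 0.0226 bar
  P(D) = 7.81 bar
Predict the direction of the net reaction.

Qp = P(D) / (P(PQ)·P(M)²·P(A₂B)) = (7.81) / ((17.0)·(0.0187)²·(0.0226)) = 58100
Qp = 58100 > Kp = 16100, so the reverse reaction proceeds.

reverse (toward reactants)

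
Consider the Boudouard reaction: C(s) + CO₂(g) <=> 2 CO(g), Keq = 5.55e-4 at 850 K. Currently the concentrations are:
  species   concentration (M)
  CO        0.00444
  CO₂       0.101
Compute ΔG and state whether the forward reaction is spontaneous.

ΔG = -7.39 kJ/mol; the forward reaction is spontaneous

(C is a pure solid — omitted from Q.)
Q = [CO]² / [CO₂] = (0.00444)² / (0.101) = 1.95e-4
ΔG = RT ln(Q/Keq) = (8.314 J mol⁻¹ K⁻¹)(850 K) × ln(1.95e-4/5.55e-4)
   = (7.067 kJ/mol)(-1.046) = -7.39 kJ/mol
ΔG < 0, so the forward reaction is spontaneous (proceeds forward).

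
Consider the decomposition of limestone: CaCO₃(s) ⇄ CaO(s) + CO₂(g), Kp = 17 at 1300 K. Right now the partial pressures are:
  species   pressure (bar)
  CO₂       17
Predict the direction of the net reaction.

no net change (already at equilibrium)

(CaCO₃, CaO are pure solids — omitted from Qp.)
Qp = P(CO₂) = 17
Qp = 17 = Kp, so the system is already at equilibrium.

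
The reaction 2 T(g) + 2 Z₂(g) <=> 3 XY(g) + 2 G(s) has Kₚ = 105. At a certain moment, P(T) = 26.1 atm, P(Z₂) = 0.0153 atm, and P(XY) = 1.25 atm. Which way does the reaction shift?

(G is a pure solid — omitted from Qₚ.)
Qₚ = P(XY)³ / (P(T)²·P(Z₂)²) = (1.25)³ / ((26.1)²·(0.0153)²) = 12.2
Qₚ = 12.2 < Kₚ = 105, so the forward reaction proceeds.

in the forward direction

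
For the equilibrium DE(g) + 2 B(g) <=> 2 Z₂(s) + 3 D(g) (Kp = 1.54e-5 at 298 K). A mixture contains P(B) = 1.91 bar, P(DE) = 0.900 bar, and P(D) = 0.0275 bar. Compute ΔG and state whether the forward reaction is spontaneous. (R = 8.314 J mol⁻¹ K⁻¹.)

(Z₂ is a pure solid — omitted from Qp.)
Qp = P(D)³ / (P(DE)·P(B)²) = (0.0275)³ / ((0.900)·(1.91)²) = 6.33e-6
ΔG = RT ln(Qp/Kp) = (8.314 J mol⁻¹ K⁻¹)(298 K) × ln(6.33e-6/1.54e-5)
   = (2.478 kJ/mol)(-0.8891) = -2.20 kJ/mol
ΔG < 0, so the forward reaction is spontaneous (proceeds forward).

ΔG = -2.20 kJ/mol; the forward reaction is spontaneous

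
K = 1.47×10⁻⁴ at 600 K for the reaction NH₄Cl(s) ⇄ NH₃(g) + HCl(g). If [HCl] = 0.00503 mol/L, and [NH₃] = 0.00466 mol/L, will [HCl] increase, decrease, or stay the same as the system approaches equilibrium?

increase

(NH₄Cl is a pure solid — omitted from Q.)
Q = [NH₃]·[HCl] = (0.00466)·(0.00503) = 2.34×10⁻⁵
Q = 2.34×10⁻⁵ < K = 1.47×10⁻⁴: net forward reaction.
HCl is a product, so it increases.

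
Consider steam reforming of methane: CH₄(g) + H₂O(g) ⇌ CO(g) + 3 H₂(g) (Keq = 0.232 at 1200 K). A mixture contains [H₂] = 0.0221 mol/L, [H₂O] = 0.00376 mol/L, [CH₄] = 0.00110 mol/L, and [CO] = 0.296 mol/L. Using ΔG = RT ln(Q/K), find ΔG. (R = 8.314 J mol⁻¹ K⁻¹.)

ΔG = 12.0 kJ/mol

Q = [CO]·[H₂]³ / ([CH₄]·[H₂O]) = (0.296)·(0.0221)³ / ((0.00110)·(0.00376)) = 0.772
ΔG = RT ln(Q/Keq) = (8.314 J mol⁻¹ K⁻¹)(1200 K) × ln(0.772/0.232)
   = (9.977 kJ/mol)(1.202) = 12.0 kJ/mol
ΔG > 0, so the forward reaction is non-spontaneous (proceeds in reverse).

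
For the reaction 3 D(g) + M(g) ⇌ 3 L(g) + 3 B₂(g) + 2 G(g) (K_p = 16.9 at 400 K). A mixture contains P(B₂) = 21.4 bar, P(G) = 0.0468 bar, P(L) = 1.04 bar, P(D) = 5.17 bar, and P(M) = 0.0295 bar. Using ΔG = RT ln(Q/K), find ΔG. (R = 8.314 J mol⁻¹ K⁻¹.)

ΔG = -3.49 kJ/mol

Q_p = P(L)³·P(B₂)³·P(G)² / (P(D)³·P(M)) = (1.04)³·(21.4)³·(0.0468)² / ((5.17)³·(0.0295)) = 5.92
ΔG = RT ln(Q_p/K_p) = (8.314 J mol⁻¹ K⁻¹)(400 K) × ln(5.92/16.9)
   = (3.326 kJ/mol)(-1.049) = -3.49 kJ/mol
ΔG < 0, so the forward reaction is spontaneous (proceeds forward).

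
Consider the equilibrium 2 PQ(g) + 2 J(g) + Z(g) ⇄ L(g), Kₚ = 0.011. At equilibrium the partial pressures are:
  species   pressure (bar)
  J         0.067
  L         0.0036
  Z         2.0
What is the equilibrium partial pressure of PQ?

At equilibrium, Kₚ = P(L) / (P(PQ)²·P(J)²·P(Z)) = 0.011.
(0.0036) / ((P(PQ))²·(0.067)²·(2.0)) = 0.011
P(PQ)² = 36.5 ⇒ P(PQ) = 6.0 bar

P(PQ) = 6.0 bar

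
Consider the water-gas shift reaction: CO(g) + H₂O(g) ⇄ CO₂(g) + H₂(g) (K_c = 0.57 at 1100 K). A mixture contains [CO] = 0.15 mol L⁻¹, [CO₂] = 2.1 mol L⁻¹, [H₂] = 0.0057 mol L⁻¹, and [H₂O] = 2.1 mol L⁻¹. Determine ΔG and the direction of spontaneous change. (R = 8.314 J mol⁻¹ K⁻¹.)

Q_c = [CO₂]·[H₂] / ([CO]·[H₂O]) = (2.1)·(0.0057) / ((0.15)·(2.1)) = 0.0380
ΔG = RT ln(Q_c/K_c) = (8.314 J mol⁻¹ K⁻¹)(1100 K) × ln(0.0380/0.57)
   = (9.145 kJ/mol)(-2.708) = -24.8 kJ/mol
ΔG < 0, so the forward reaction is spontaneous (proceeds forward).

ΔG = -24.8 kJ/mol; the forward reaction is spontaneous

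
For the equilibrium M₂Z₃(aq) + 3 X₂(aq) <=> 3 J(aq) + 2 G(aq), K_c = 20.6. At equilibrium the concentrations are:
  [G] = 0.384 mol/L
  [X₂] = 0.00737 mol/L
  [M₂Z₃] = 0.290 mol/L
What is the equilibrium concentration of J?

At equilibrium, K_c = [J]³·[G]² / ([M₂Z₃]·[X₂]³) = 20.6.
([J])³·(0.384)² / ((0.290)·(0.00737)³) = 20.6
[J]³ = 1.62×10⁻⁵ ⇒ [J] = 0.0253 mol/L

[J] = 0.0253 mol/L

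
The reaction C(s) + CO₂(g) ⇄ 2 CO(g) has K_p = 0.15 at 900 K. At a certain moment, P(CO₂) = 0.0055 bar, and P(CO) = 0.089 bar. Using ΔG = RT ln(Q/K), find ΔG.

(C is a pure solid — omitted from Q_p.)
Q_p = P(CO)² / P(CO₂) = (0.089)² / (0.0055) = 1.44
ΔG = RT ln(Q_p/K_p) = (8.314 J mol⁻¹ K⁻¹)(900 K) × ln(1.44/0.15)
   = (7.483 kJ/mol)(2.262) = 16.9 kJ/mol
ΔG > 0, so the forward reaction is non-spontaneous (proceeds in reverse).

ΔG = 16.9 kJ/mol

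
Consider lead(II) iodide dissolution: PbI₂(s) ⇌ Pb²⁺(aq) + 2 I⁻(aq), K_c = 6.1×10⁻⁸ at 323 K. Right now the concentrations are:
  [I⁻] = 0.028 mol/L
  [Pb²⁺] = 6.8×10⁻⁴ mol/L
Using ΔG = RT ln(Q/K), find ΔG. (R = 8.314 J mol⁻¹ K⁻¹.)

ΔG = 5.82 kJ/mol

(PbI₂ is a pure solid — omitted from Q_c.)
Q_c = [Pb²⁺]·[I⁻]² = (6.8×10⁻⁴)·(0.028)² = 5.33×10⁻⁷
ΔG = RT ln(Q_c/K_c) = (8.314 J mol⁻¹ K⁻¹)(323 K) × ln(5.33×10⁻⁷/6.1×10⁻⁸)
   = (2.685 kJ/mol)(2.168) = 5.82 kJ/mol
ΔG > 0, so the forward reaction is non-spontaneous (proceeds in reverse).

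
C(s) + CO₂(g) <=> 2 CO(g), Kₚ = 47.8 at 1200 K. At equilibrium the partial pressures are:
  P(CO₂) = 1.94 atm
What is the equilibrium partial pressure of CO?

(C is a pure solid — omitted from Kₚ.)
At equilibrium, Kₚ = P(CO)² / P(CO₂) = 47.8.
(P(CO))² / (1.94) = 47.8
P(CO)² = 92.7 ⇒ P(CO) = 9.63 atm

P(CO) = 9.63 atm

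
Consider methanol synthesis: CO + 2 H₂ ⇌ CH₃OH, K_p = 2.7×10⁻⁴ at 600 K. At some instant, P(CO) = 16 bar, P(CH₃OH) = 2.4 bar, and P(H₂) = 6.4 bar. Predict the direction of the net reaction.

Q_p = P(CH₃OH) / (P(CO)·P(H₂)²) = (2.4) / ((16)·(6.4)²) = 0.0037
Q_p = 0.0037 > K_p = 2.7×10⁻⁴, so the reverse reaction proceeds.

to the left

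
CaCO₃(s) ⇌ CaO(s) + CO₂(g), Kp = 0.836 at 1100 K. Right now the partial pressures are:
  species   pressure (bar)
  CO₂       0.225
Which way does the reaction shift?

(CaCO₃, CaO are pure solids — omitted from Qp.)
Qp = P(CO₂) = 0.225
Qp = 0.225 < Kp = 0.836, so the forward reaction proceeds.

to the right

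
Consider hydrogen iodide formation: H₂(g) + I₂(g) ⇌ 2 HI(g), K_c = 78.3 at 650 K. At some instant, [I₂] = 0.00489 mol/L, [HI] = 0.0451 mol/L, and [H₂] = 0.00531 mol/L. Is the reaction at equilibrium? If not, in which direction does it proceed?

no net change (already at equilibrium)

Q_c = [HI]² / ([H₂]·[I₂]) = (0.0451)² / ((0.00531)·(0.00489)) = 78.3
Q_c = 78.3 = K_c, so the system is already at equilibrium.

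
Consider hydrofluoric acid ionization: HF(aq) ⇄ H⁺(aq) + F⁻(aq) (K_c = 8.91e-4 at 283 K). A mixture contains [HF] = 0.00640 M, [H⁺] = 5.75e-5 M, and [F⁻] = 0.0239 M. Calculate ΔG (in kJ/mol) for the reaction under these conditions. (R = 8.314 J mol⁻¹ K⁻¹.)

ΔG = -3.35 kJ/mol

Q_c = [H⁺]·[F⁻] / [HF] = (5.75e-5)·(0.0239) / (0.00640) = 2.15e-4
ΔG = RT ln(Q_c/K_c) = (8.314 J mol⁻¹ K⁻¹)(283 K) × ln(2.15e-4/8.91e-4)
   = (2.353 kJ/mol)(-1.422) = -3.35 kJ/mol
ΔG < 0, so the forward reaction is spontaneous (proceeds forward).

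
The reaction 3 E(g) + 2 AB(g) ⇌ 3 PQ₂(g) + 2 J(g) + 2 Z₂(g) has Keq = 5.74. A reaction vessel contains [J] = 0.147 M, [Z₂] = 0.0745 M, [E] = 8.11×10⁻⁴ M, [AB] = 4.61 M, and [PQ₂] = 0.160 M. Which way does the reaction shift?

Q = [PQ₂]³·[J]²·[Z₂]² / ([E]³·[AB]²) = (0.160)³·(0.147)²·(0.0745)² / ((8.11×10⁻⁴)³·(4.61)²) = 43.3
Q = 43.3 > Keq = 5.74, so the reverse reaction proceeds.

reverse (toward reactants)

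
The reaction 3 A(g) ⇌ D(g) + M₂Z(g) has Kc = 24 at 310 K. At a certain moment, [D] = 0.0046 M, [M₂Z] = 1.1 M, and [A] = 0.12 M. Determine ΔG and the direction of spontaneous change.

ΔG = -5.42 kJ/mol; the forward reaction is spontaneous

Qc = [D]·[M₂Z] / [A]³ = (0.0046)·(1.1) / (0.12)³ = 2.93
ΔG = RT ln(Qc/Kc) = (8.314 J mol⁻¹ K⁻¹)(310 K) × ln(2.93/24)
   = (2.577 kJ/mol)(-2.103) = -5.42 kJ/mol
ΔG < 0, so the forward reaction is spontaneous (proceeds forward).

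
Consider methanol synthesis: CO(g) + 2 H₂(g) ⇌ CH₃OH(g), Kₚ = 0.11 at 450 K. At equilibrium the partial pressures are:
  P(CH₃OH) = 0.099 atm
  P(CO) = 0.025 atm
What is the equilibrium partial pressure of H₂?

P(H₂) = 6.0 atm

At equilibrium, Kₚ = P(CH₃OH) / (P(CO)·P(H₂)²) = 0.11.
(0.099) / ((0.025)·(P(H₂))²) = 0.11
P(H₂)² = 36.0 ⇒ P(H₂) = 6.0 atm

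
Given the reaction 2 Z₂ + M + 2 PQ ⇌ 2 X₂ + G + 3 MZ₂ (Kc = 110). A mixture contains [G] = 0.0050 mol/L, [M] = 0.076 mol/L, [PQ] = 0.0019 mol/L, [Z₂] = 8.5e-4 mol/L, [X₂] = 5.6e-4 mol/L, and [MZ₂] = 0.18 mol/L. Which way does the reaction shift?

toward products

Qc = [X₂]²·[G]·[MZ₂]³ / ([Z₂]²·[M]·[PQ]²) = (5.6e-4)²·(0.0050)·(0.18)³ / ((8.5e-4)²·(0.076)·(0.0019)²) = 46
Qc = 46 < Kc = 110, so the forward reaction proceeds.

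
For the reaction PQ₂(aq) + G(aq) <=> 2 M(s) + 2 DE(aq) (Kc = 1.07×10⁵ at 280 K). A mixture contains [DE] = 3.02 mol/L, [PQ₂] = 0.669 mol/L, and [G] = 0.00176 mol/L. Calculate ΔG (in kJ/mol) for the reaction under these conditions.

ΔG = -6.11 kJ/mol

(M is a pure solid — omitted from Qc.)
Qc = [DE]² / ([PQ₂]·[G]) = (3.02)² / ((0.669)·(0.00176)) = 7750
ΔG = RT ln(Qc/Kc) = (8.314 J mol⁻¹ K⁻¹)(280 K) × ln(7750/1.07×10⁵)
   = (2.328 kJ/mol)(-2.625) = -6.11 kJ/mol
ΔG < 0, so the forward reaction is spontaneous (proceeds forward).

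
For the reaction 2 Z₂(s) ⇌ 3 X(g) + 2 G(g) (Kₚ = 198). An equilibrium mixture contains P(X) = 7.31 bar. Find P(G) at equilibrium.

P(G) = 0.712 bar

(Z₂ is a pure solid — omitted from Kₚ.)
At equilibrium, Kₚ = P(X)³·P(G)² = 198.
(7.31)³·(P(G))² = 198
P(G)² = 0.507 ⇒ P(G) = 0.712 bar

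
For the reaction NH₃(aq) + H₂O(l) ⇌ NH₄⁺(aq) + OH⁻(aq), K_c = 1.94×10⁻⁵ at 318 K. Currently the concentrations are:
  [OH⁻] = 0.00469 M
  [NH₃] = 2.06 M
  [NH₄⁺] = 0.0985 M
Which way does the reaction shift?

(H₂O is a pure liquid — omitted from Q_c.)
Q_c = [NH₄⁺]·[OH⁻] / [NH₃] = (0.0985)·(0.00469) / (2.06) = 2.24×10⁻⁴
Q_c = 2.24×10⁻⁴ > K_c = 1.94×10⁻⁵, so the reverse reaction proceeds.

in the reverse direction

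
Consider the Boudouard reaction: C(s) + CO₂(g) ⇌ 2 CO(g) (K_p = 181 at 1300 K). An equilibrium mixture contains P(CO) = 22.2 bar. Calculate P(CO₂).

P(CO₂) = 2.72 bar

(C is a pure solid — omitted from K_p.)
At equilibrium, K_p = P(CO)² / P(CO₂) = 181.
(22.2)² / (P(CO₂)) = 181
P(CO₂) = 2.72 bar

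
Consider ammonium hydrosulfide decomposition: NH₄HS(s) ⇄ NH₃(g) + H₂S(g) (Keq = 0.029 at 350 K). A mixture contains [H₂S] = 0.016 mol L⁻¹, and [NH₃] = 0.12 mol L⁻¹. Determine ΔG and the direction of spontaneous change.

ΔG = -7.90 kJ/mol; the forward reaction is spontaneous

(NH₄HS is a pure solid — omitted from Q.)
Q = [NH₃]·[H₂S] = (0.12)·(0.016) = 0.00192
ΔG = RT ln(Q/Keq) = (8.314 J mol⁻¹ K⁻¹)(350 K) × ln(0.00192/0.029)
   = (2.910 kJ/mol)(-2.715) = -7.90 kJ/mol
ΔG < 0, so the forward reaction is spontaneous (proceeds forward).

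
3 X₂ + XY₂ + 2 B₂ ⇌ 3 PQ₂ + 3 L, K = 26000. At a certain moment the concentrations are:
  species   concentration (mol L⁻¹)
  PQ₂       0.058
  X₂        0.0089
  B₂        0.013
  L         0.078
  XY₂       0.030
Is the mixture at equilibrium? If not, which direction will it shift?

Q = [PQ₂]³·[L]³ / ([X₂]³·[XY₂]·[B₂]²) = (0.058)³·(0.078)³ / ((0.0089)³·(0.030)·(0.013)²) = 26000
Q = 26000 = K; the system is at equilibrium.

yes, at equilibrium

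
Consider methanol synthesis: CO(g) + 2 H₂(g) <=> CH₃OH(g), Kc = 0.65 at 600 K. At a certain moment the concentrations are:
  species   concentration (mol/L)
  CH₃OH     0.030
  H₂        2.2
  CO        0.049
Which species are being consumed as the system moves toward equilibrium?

Qc = [CH₃OH] / ([CO]·[H₂]²) = (0.030) / ((0.049)·(2.2)²) = 0.13
Qc = 0.13 < Kc = 0.65: net forward reaction.

CO, H₂ (reactants)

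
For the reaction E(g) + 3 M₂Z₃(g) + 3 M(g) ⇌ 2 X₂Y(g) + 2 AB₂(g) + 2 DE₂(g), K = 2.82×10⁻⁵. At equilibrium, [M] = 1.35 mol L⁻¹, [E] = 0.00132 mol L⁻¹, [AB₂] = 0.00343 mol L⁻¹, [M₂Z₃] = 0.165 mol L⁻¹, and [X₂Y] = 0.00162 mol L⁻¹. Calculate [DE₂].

[DE₂] = 3.65 mol L⁻¹

At equilibrium, K = [X₂Y]²·[AB₂]²·[DE₂]² / ([E]·[M₂Z₃]³·[M]³) = 2.82×10⁻⁵.
(0.00162)²·(0.00343)²·([DE₂])² / ((0.00132)·(0.165)³·(1.35)³) = 2.82×10⁻⁵
[DE₂]² = 13.3 ⇒ [DE₂] = 3.65 mol L⁻¹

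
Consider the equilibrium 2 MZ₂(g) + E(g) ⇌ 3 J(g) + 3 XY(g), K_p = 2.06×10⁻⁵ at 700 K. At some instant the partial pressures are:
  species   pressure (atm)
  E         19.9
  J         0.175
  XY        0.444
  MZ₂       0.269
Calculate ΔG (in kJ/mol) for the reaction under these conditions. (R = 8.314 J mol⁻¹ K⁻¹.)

ΔG = 16.1 kJ/mol

Q_p = P(J)³·P(XY)³ / (P(MZ₂)²·P(E)) = (0.175)³·(0.444)³ / ((0.269)²·(19.9)) = 3.26×10⁻⁴
ΔG = RT ln(Q_p/K_p) = (8.314 J mol⁻¹ K⁻¹)(700 K) × ln(3.26×10⁻⁴/2.06×10⁻⁵)
   = (5.820 kJ/mol)(2.762) = 16.1 kJ/mol
ΔG > 0, so the forward reaction is non-spontaneous (proceeds in reverse).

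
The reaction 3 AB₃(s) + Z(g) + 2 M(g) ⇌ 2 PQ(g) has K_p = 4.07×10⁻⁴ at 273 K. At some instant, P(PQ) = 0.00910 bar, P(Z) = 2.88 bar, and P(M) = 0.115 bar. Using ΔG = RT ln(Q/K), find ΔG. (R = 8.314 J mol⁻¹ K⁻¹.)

(AB₃ is a pure solid — omitted from Q_p.)
Q_p = P(PQ)² / (P(Z)·P(M)²) = (0.00910)² / ((2.88)·(0.115)²) = 0.00217
ΔG = RT ln(Q_p/K_p) = (8.314 J mol⁻¹ K⁻¹)(273 K) × ln(0.00217/4.07×10⁻⁴)
   = (2.270 kJ/mol)(1.674) = 3.80 kJ/mol
ΔG > 0, so the forward reaction is non-spontaneous (proceeds in reverse).

ΔG = 3.80 kJ/mol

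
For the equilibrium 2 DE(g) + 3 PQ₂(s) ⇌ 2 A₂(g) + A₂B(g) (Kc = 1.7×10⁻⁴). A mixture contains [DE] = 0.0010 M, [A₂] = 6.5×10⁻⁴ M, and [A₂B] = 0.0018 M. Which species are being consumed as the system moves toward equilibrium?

(PQ₂ is a pure solid — omitted from Qc.)
Qc = [A₂]²·[A₂B] / [DE]² = (6.5×10⁻⁴)²·(0.0018) / (0.0010)² = 7.6×10⁻⁴
Qc = 7.6×10⁻⁴ > Kc = 1.7×10⁻⁴: net reverse reaction.

A₂, A₂B (products)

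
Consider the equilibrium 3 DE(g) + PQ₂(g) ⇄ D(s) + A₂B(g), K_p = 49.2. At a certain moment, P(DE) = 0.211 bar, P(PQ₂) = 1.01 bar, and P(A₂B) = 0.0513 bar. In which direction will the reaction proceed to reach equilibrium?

(D is a pure solid — omitted from Q_p.)
Q_p = P(A₂B) / (P(DE)³·P(PQ₂)) = (0.0513) / ((0.211)³·(1.01)) = 5.41
Q_p = 5.41 < K_p = 49.2, so the forward reaction proceeds.

toward products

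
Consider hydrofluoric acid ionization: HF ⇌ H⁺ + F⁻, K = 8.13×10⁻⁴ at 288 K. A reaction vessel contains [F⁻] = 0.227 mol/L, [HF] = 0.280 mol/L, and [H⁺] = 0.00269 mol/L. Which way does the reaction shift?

Q = [H⁺]·[F⁻] / [HF] = (0.00269)·(0.227) / (0.280) = 0.00218
Q = 0.00218 > K = 8.13×10⁻⁴, so the reverse reaction proceeds.

to the left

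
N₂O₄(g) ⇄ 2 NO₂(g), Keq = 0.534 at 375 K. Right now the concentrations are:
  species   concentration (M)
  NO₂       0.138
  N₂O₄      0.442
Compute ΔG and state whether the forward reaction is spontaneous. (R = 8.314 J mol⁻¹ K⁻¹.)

ΔG = -7.85 kJ/mol; the forward reaction is spontaneous

Q = [NO₂]² / [N₂O₄] = (0.138)² / (0.442) = 0.0431
ΔG = RT ln(Q/Keq) = (8.314 J mol⁻¹ K⁻¹)(375 K) × ln(0.0431/0.534)
   = (3.118 kJ/mol)(-2.517) = -7.85 kJ/mol
ΔG < 0, so the forward reaction is spontaneous (proceeds forward).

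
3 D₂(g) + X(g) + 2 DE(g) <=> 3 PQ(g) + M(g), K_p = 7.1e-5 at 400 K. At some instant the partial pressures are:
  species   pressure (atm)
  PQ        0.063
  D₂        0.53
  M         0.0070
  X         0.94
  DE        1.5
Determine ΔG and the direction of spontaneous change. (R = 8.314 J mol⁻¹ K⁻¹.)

Q_p = P(PQ)³·P(M) / (P(D₂)³·P(X)·P(DE)²) = (0.063)³·(0.0070) / ((0.53)³·(0.94)·(1.5)²) = 5.56e-6
ΔG = RT ln(Q_p/K_p) = (8.314 J mol⁻¹ K⁻¹)(400 K) × ln(5.56e-6/7.1e-5)
   = (3.326 kJ/mol)(-2.547) = -8.47 kJ/mol
ΔG < 0, so the forward reaction is spontaneous (proceeds forward).

ΔG = -8.47 kJ/mol; the forward reaction is spontaneous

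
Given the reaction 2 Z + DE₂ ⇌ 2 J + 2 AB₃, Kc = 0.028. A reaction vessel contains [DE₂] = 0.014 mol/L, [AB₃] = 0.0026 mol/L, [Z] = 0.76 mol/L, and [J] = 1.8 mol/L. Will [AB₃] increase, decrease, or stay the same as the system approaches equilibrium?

increase

Qc = [J]²·[AB₃]² / ([Z]²·[DE₂]) = (1.8)²·(0.0026)² / ((0.76)²·(0.014)) = 0.0027
Qc = 0.0027 < Kc = 0.028: net forward reaction.
AB₃ is a product, so it increases.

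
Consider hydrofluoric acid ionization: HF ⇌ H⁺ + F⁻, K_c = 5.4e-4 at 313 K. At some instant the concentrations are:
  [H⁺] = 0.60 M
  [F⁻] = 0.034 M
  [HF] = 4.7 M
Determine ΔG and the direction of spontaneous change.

Q_c = [H⁺]·[F⁻] / [HF] = (0.60)·(0.034) / (4.7) = 0.00434
ΔG = RT ln(Q_c/K_c) = (8.314 J mol⁻¹ K⁻¹)(313 K) × ln(0.00434/5.4e-4)
   = (2.602 kJ/mol)(2.084) = 5.42 kJ/mol
ΔG > 0, so the forward reaction is non-spontaneous (proceeds in reverse).

ΔG = 5.42 kJ/mol; the forward reaction is non-spontaneous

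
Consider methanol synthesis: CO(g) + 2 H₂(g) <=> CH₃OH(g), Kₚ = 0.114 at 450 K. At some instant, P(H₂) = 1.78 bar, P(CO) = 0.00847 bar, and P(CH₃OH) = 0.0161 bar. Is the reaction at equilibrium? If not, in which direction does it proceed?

toward reactants

Qₚ = P(CH₃OH) / (P(CO)·P(H₂)²) = (0.0161) / ((0.00847)·(1.78)²) = 0.600
Qₚ = 0.600 > Kₚ = 0.114, so the reverse reaction proceeds.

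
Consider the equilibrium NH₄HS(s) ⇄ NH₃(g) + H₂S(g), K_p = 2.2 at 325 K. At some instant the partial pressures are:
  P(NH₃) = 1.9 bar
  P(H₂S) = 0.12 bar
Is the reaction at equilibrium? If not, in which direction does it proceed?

to the right

(NH₄HS is a pure solid — omitted from Q_p.)
Q_p = P(NH₃)·P(H₂S) = (1.9)·(0.12) = 0.23
Q_p = 0.23 < K_p = 2.2, so the forward reaction proceeds.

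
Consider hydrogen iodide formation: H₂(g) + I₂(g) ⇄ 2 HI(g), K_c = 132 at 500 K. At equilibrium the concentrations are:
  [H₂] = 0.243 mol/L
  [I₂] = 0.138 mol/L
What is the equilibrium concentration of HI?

At equilibrium, K_c = [HI]² / ([H₂]·[I₂]) = 132.
([HI])² / ((0.243)·(0.138)) = 132
[HI]² = 4.43 ⇒ [HI] = 2.10 mol/L

[HI] = 2.10 mol/L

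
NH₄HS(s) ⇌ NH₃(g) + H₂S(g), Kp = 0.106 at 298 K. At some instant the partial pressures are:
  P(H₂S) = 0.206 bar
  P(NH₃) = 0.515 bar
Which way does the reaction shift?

at equilibrium

(NH₄HS is a pure solid — omitted from Qp.)
Qp = P(NH₃)·P(H₂S) = (0.515)·(0.206) = 0.106
Qp = 0.106 = Kp, so the system is already at equilibrium.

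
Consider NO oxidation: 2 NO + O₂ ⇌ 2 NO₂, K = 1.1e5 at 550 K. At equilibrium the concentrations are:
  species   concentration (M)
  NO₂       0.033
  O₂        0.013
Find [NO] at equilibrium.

At equilibrium, K = [NO₂]² / ([NO]²·[O₂]) = 1.1e5.
(0.033)² / (([NO])²·(0.013)) = 1.1e5
[NO]² = 7.62e-7 ⇒ [NO] = 8.7e-4 M

[NO] = 8.7e-4 M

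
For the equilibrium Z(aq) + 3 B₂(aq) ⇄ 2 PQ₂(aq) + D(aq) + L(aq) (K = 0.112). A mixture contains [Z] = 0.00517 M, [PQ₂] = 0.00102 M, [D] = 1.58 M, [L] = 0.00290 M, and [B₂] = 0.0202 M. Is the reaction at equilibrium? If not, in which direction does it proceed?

neither direction; the system is at equilibrium

Q = [PQ₂]²·[D]·[L] / ([Z]·[B₂]³) = (0.00102)²·(1.58)·(0.00290) / ((0.00517)·(0.0202)³) = 0.112
Q = 0.112 = K, so the system is already at equilibrium.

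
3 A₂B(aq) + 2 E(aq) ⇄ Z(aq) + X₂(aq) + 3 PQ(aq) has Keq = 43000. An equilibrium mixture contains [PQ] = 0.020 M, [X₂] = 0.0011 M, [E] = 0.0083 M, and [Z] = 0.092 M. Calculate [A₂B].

At equilibrium, Keq = [Z]·[X₂]·[PQ]³ / ([A₂B]³·[E]²) = 43000.
(0.092)·(0.0011)·(0.020)³ / (([A₂B])³·(0.0083)²) = 43000
[A₂B]³ = 2.73×10⁻¹⁰ ⇒ [A₂B] = 6.5×10⁻⁴ M

[A₂B] = 6.5×10⁻⁴ M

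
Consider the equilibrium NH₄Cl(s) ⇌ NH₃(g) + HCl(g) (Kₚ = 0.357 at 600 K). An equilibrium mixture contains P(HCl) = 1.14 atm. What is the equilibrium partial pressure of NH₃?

P(NH₃) = 0.313 atm

(NH₄Cl is a pure solid — omitted from Kₚ.)
At equilibrium, Kₚ = P(NH₃)·P(HCl) = 0.357.
(P(NH₃))·(1.14) = 0.357
P(NH₃) = 0.313 atm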